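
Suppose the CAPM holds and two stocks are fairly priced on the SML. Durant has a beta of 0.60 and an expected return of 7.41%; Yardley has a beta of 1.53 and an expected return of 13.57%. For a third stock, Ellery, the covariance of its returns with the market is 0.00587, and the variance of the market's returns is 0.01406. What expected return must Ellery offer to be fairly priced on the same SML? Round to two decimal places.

MRP = (13.57% − 7.41%) / (1.53 − 0.60) = 6.6237%
R_f = 7.41% − 0.60 × 6.6237% = 3.4358%
β_Ellery = Cov / Var(R_m) = 0.00587 / 0.01406 = 0.4175
E(R_Ellery) = R_f + β × MRP = 3.4358% + 0.4175 × 6.6237% = 6.20%

6.20%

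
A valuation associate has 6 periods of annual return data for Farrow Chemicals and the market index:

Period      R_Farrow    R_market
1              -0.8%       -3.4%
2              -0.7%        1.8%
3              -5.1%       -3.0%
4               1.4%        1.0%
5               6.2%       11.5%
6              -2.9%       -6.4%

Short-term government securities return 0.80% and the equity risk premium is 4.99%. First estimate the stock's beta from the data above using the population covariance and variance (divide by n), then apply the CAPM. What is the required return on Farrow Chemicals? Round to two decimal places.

3.54%

Mean R_i = (-0.8 − 0.7 − 5.1 + 1.4 + 6.2 − 2.9) / 6 = -0.3167%
Mean R_m = (-3.4 + 1.8 − 3.0 + 1.0 + 11.5 − 6.4) / 6 = 0.2500%
Σ(R_i − R̄_i)(R_m − R̄_m) = 108.4950  ⇒  Cov = 108.4950 / 6 = 18.0825
Σ(R_m − R̄_m)² = 197.6350  ⇒  Var(R_m) = 197.6350 / 6 = 32.9392
β = Cov / Var(R_m) = 18.0825 / 32.9392 = 0.5490
E(R) = R_f + β × MRP = 0.80% + 0.5490 × 4.99% = 3.54%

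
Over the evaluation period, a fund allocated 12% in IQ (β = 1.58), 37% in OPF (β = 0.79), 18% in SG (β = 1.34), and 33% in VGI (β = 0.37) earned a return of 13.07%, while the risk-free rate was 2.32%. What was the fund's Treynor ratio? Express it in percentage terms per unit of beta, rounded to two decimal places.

12.72%

β_P = 0.12×1.58 + 0.37×0.79 + 0.18×1.34 + 0.33×0.37 = 0.8452
Treynor = (R_P − R_f) / β_P = (13.07% − 2.32%) / 0.8452 = 10.75% / 0.8452 = 12.72%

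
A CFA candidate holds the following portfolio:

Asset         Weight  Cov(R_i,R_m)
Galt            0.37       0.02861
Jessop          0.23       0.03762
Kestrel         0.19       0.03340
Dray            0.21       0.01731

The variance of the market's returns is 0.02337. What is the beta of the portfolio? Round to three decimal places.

β_Galt = 0.02861 / 0.02337 = 1.2242
β_Jessop = 0.03762 / 0.02337 = 1.6098
β_Kestrel = 0.03340 / 0.02337 = 1.4292
β_Dray = 0.01731 / 0.02337 = 0.7407
β_P = Σ w_i β_i = 0.37×1.2242 + 0.23×1.6098 + 0.19×1.4292 + 0.21×0.7407 = 1.2503

1.250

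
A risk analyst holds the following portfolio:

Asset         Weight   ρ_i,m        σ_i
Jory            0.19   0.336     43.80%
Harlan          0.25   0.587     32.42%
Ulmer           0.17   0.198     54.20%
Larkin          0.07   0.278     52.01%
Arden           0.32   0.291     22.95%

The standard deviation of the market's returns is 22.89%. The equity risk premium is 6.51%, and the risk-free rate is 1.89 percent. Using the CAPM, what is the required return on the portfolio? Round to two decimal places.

β_Jory = 0.336 × 43.80% / 22.89% = 0.6429
β_Harlan = 0.587 × 32.42% / 22.89% = 0.8314
β_Ulmer = 0.198 × 54.20% / 22.89% = 0.4688
β_Larkin = 0.278 × 52.01% / 22.89% = 0.6317
β_Arden = 0.291 × 22.95% / 22.89% = 0.2918
β_P = Σ w_i β_i = 0.19×0.6429 + 0.25×0.8314 + 0.17×0.4688 + 0.07×0.6317 + 0.32×0.2918 = 0.5473
E(R_P) = R_f + β_P × MRP = 1.89% + 0.5473 × 6.51% = 5.45%

5.45%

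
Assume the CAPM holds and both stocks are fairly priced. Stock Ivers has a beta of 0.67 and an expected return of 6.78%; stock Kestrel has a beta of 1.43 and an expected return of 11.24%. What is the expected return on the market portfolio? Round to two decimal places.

8.72%

Both satisfy E(R) = R_f + β·MRP, so the slope of the SML is
MRP = (11.24% − 6.78%) / (1.43 − 0.67) = 4.46% / 0.76 = 5.8684%
R_f = E(R_Ivers) − β_Ivers·MRP = 6.78% − 0.67 × 5.8684% = 2.8482%
E(R_m) = R_f + MRP = 2.8482% + 5.8684% = 8.72%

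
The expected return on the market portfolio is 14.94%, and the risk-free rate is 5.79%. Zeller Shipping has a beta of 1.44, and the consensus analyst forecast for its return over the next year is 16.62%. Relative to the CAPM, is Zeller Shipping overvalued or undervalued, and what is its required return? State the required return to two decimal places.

MRP = 14.94% − 5.79% = 9.15%
Required return = R_f + β·MRP = 5.79% + 1.44 × 9.15% = 18.97%
Forecast 16.62% < required 18.97% → the stock plots below the SML → overvalued.

Overvalued; required return 18.97%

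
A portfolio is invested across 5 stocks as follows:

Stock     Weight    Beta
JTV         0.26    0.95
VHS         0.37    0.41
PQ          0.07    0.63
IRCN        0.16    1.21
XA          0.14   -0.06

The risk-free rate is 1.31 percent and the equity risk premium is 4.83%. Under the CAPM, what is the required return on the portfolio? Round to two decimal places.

4.34%

β_P = Σ w_i β_i = 0.26×0.95 + 0.37×0.41 + 0.07×0.63 + 0.16×1.21 + 0.14×-0.06 = 0.6280
E(R_P) = R_f + β_P × MRP = 1.31% + 0.6280 × 4.83% = 4.34%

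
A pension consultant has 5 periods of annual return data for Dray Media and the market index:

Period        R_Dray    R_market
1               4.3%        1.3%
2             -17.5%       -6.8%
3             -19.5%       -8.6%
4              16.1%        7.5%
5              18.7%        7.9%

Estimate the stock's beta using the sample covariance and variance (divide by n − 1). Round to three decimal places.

Mean R_i = (4.3 − 17.5 − 19.5 + 16.1 + 18.7) / 5 = 0.4200%
Mean R_m = (1.3 − 6.8 − 8.6 + 7.5 + 7.9) / 5 = 0.2600%
Σ(R_i − R̄_i)(R_m − R̄_m) = 560.2240  ⇒  Cov = 560.2240 / 4 = 140.0560
Σ(R_m − R̄_m)² = 240.2120  ⇒  Var(R_m) = 240.2120 / 4 = 60.0530
β = Cov / Var(R_m) = 140.0560 / 60.0530 = 2.3322

2.332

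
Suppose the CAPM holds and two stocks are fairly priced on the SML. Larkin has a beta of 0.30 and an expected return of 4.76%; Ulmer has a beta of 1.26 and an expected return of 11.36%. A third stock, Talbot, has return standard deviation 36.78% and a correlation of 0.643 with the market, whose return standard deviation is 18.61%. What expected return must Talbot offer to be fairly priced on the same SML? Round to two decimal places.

11.43%

MRP = (11.36% − 4.76%) / (1.26 − 0.30) = 6.8750%
R_f = 4.76% − 0.30 × 6.8750% = 2.6975%
β_Talbot = ρ·σ_i/σ_m = 0.643 × 36.78 / 18.61 = 1.2708
E(R_Talbot) = R_f + β × MRP = 2.6975% + 1.2708 × 6.8750% = 11.43%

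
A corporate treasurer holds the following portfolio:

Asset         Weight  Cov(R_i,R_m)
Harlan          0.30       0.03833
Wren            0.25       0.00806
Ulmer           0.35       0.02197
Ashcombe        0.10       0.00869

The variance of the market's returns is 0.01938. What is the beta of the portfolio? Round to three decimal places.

1.139

β_Harlan = 0.03833 / 0.01938 = 1.9778
β_Wren = 0.00806 / 0.01938 = 0.4159
β_Ulmer = 0.02197 / 0.01938 = 1.1336
β_Ashcombe = 0.00869 / 0.01938 = 0.4484
β_P = Σ w_i β_i = 0.30×1.9778 + 0.25×0.4159 + 0.35×1.1336 + 0.10×0.4484 = 1.1389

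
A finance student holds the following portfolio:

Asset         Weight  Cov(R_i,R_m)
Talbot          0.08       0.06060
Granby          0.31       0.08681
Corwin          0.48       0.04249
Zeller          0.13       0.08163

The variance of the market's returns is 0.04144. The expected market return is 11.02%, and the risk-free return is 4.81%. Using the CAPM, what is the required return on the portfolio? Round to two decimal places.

β_Talbot = 0.06060 / 0.04144 = 1.4624
β_Granby = 0.08681 / 0.04144 = 2.0948
β_Corwin = 0.04249 / 0.04144 = 1.0253
β_Zeller = 0.08163 / 0.04144 = 1.9698
β_P = Σ w_i β_i = 0.08×1.4624 + 0.31×2.0948 + 0.48×1.0253 + 0.13×1.9698 = 1.5146
MRP = 11.02% − 4.81% = 6.21%
E(R_P) = R_f + β_P × MRP = 4.81% + 1.5146 × 6.21% = 14.22%

14.22%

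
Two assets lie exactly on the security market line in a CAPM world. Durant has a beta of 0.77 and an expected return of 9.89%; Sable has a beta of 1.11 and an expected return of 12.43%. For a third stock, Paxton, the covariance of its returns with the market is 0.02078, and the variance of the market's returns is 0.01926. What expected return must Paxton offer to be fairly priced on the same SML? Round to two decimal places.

12.20%

MRP = (12.43% − 9.89%) / (1.11 − 0.77) = 7.4706%
R_f = 9.89% − 0.77 × 7.4706% = 4.1376%
β_Paxton = Cov / Var(R_m) = 0.02078 / 0.01926 = 1.0789
E(R_Paxton) = R_f + β × MRP = 4.1376% + 1.0789 × 7.4706% = 12.20%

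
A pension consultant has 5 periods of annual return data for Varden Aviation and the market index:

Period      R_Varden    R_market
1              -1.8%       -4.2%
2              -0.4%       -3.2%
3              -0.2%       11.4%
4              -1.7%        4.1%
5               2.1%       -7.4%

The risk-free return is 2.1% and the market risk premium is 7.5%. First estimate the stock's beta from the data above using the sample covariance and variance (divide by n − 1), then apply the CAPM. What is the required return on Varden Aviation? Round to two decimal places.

1.59%

Mean R_i = (-1.8 − 0.4 − 0.2 − 1.7 + 2.1) / 5 = -0.4000%
Mean R_m = (-4.2 − 3.2 + 11.4 + 4.1 − 7.4) / 5 = 0.1400%
Σ(R_i − R̄_i)(R_m − R̄_m) = -15.6700  ⇒  Cov = -15.6700 / 4 = -3.9175
Σ(R_m − R̄_m)² = 229.3120  ⇒  Var(R_m) = 229.3120 / 4 = 57.3280
β = Cov / Var(R_m) = -3.9175 / 57.3280 = -0.0683
E(R) = R_f + β × MRP = 2.1% + -0.0683 × 7.5% = 1.59%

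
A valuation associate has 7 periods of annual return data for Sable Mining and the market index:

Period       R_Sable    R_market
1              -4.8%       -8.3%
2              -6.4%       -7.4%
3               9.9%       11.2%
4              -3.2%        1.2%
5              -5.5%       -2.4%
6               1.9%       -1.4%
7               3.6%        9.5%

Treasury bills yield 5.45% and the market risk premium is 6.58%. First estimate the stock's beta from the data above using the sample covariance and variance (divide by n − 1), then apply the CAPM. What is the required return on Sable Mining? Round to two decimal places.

Mean R_i = (-4.8 − 6.4 + 9.9 − 3.2 − 5.5 + 1.9 + 3.6) / 7 = -0.6429%
Mean R_m = (-8.3 − 7.4 + 11.2 + 1.2 − 2.4 − 1.4 + 9.5) / 7 = 0.3429%
Σ(R_i − R̄_i)(R_m − R̄_m) = 240.5229  ⇒  Cov = 240.5229 / 6 = 40.0872
Σ(R_m − R̄_m)² = 347.6771  ⇒  Var(R_m) = 347.6771 / 6 = 57.9462
β = Cov / Var(R_m) = 40.0872 / 57.9462 = 0.6918
E(R) = R_f + β × MRP = 5.45% + 0.6918 × 6.58% = 10.00%

10.00%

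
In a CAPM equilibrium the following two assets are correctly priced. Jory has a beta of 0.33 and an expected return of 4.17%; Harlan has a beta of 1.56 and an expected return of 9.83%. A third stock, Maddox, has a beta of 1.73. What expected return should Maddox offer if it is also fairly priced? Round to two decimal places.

MRP (SML slope) = (9.83% − 4.17%) / (1.56 − 0.33) = 5.66% / 1.23 = 4.6016%
R_f (intercept) = 4.17% − 0.33 × 4.6016% = 2.6515%
E(R_Maddox) = R_f + β × MRP = 2.6515% + 1.73 × 4.6016% = 10.61%

10.61%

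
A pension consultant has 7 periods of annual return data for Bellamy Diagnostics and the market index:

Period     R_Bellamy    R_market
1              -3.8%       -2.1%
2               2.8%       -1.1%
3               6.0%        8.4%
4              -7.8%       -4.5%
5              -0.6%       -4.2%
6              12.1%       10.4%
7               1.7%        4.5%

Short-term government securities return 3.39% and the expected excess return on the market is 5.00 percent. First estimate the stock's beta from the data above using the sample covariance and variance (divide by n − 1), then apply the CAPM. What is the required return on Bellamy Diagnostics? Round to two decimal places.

Mean R_i = (-3.8 + 2.8 + 6.0 − 7.8 − 0.6 + 12.1 + 1.7) / 7 = 1.4857%
Mean R_m = (-2.1 − 1.1 + 8.4 − 4.5 − 4.2 + 10.4 + 4.5) / 7 = 1.6286%
Σ(R_i − R̄_i)(R_m − R̄_m) = 209.4729  ⇒  Cov = 209.4729 / 6 = 34.9122
Σ(R_m − R̄_m)² = 223.9143  ⇒  Var(R_m) = 223.9143 / 6 = 37.3191
β = Cov / Var(R_m) = 34.9122 / 37.3191 = 0.9355
E(R) = R_f + β × MRP = 3.39% + 0.9355 × 5.00% = 8.07%

8.07%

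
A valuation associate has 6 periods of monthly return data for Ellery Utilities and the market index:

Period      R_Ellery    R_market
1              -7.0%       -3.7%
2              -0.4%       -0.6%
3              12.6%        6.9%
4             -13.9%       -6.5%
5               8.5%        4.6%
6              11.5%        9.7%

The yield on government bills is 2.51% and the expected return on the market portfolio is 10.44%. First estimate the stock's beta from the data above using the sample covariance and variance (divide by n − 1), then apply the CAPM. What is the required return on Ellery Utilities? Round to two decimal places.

15.70%

Mean R_i = (-7.0 − 0.4 + 12.6 − 13.9 + 8.5 + 11.5) / 6 = 1.8833%
Mean R_m = (-3.7 − 0.6 + 6.9 − 6.5 + 4.6 + 9.7) / 6 = 1.7333%
Σ(R_i − R̄_i)(R_m − R̄_m) = 334.4933  ⇒  Cov = 334.4933 / 5 = 66.8987
Σ(R_m − R̄_m)² = 201.1333  ⇒  Var(R_m) = 201.1333 / 5 = 40.2267
β = Cov / Var(R_m) = 66.8987 / 40.2267 = 1.6630
MRP = 10.44% − 2.51% = 7.93%
E(R) = R_f + β × MRP = 2.51% + 1.6630 × 7.93% = 15.70%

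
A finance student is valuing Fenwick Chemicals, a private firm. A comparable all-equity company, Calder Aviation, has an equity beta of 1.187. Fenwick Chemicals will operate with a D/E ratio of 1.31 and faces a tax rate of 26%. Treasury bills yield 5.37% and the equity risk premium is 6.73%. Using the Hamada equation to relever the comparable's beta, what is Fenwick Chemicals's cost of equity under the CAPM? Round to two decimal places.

21.10%

β_L = β_U × [1 + (1 − t)(D/E)] = 1.187 × [1 + (1 − 0.26) × 1.31]
    = 1.187 × [1 + 0.74 × 1.31] = 1.187 × 1.9694 = 2.3377
E(R) = R_f + β_L × MRP = 5.37% + 2.3377 × 6.73% = 21.10%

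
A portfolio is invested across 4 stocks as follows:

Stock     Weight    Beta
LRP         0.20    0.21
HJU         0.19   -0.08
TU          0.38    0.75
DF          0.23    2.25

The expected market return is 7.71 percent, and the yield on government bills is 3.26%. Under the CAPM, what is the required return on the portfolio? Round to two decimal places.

β_P = Σ w_i β_i = 0.20×0.21 + 0.19×-0.08 + 0.38×0.75 + 0.23×2.25 = 0.8293
MRP = 7.71% − 3.26% = 4.45%
E(R_P) = R_f + β_P × MRP = 3.26% + 0.8293 × 4.45% = 6.95%

6.95%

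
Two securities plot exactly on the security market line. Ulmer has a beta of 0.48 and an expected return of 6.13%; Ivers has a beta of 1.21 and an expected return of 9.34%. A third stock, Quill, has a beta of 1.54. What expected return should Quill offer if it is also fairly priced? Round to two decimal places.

MRP (SML slope) = (9.34% − 6.13%) / (1.21 − 0.48) = 3.21% / 0.73 = 4.3973%
R_f (intercept) = 6.13% − 0.48 × 4.3973% = 4.0193%
E(R_Quill) = R_f + β × MRP = 4.0193% + 1.54 × 4.3973% = 10.79%

10.79%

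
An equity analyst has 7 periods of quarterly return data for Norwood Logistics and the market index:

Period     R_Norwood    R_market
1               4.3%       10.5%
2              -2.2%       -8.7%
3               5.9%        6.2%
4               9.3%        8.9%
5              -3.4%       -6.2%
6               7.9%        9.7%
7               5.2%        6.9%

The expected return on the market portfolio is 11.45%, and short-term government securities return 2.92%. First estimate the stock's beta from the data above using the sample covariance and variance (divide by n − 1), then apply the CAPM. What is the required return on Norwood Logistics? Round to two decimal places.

7.71%

Mean R_i = (4.3 − 2.2 + 5.9 + 9.3 − 3.4 + 7.9 + 5.2) / 7 = 3.8571%
Mean R_m = (10.5 − 8.7 + 6.2 + 8.9 − 6.2 + 9.7 + 6.9) / 7 = 3.9000%
Σ(R_i − R̄_i)(R_m − R̄_m) = 211.9300  ⇒  Cov = 211.9300 / 6 = 35.3217
Σ(R_m − R̄_m)² = 377.2600  ⇒  Var(R_m) = 377.2600 / 6 = 62.8767
β = Cov / Var(R_m) = 35.3217 / 62.8767 = 0.5618
MRP = 11.45% − 2.92% = 8.53%
E(R) = R_f + β × MRP = 2.92% + 0.5618 × 8.53% = 7.71%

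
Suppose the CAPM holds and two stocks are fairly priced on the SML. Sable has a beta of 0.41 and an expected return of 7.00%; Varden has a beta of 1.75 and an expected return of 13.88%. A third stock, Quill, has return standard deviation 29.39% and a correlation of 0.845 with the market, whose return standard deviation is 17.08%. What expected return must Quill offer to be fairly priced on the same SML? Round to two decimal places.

MRP = (13.88% − 7.00%) / (1.75 − 0.41) = 5.1343%
R_f = 7.00% − 0.41 × 5.1343% = 4.8949%
β_Quill = ρ·σ_i/σ_m = 0.845 × 29.39 / 17.08 = 1.4540
E(R_Quill) = R_f + β × MRP = 4.8949% + 1.4540 × 5.1343% = 12.36%

12.36%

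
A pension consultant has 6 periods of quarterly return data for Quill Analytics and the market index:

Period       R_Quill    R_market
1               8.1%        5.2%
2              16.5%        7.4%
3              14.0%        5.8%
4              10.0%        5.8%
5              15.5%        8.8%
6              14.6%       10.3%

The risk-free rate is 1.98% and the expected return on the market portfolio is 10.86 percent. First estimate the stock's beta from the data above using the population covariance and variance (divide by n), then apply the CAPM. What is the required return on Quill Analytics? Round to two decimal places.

11.80%

Mean R_i = (8.1 + 16.5 + 14.0 + 10.0 + 15.5 + 14.6) / 6 = 13.1167%
Mean R_m = (5.2 + 7.4 + 5.8 + 5.8 + 8.8 + 10.3) / 6 = 7.2167%
Σ(R_i − R̄_i)(R_m − R̄_m) = 22.2483  ⇒  Cov = 22.2483 / 6 = 3.7081
Σ(R_m − R̄_m)² = 20.1283  ⇒  Var(R_m) = 20.1283 / 6 = 3.3547
β = Cov / Var(R_m) = 3.7081 / 3.3547 = 1.1053
MRP = 10.86% − 1.98% = 8.88%
E(R) = R_f + β × MRP = 1.98% + 1.1053 × 8.88% = 11.80%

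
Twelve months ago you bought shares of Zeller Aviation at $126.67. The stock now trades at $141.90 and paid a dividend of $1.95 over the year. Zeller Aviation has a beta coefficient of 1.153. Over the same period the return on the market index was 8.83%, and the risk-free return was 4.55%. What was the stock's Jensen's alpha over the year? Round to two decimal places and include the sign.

Realised HPR = (P1 + D1 − P0) / P0 = (141.90 + 1.95 − 126.67) / 126.67 = 17.18 / 126.67 = 13.5628%
MRP = 8.83% − 4.55% = 4.28%
CAPM required = R_f + β·MRP = 4.55% + 1.153 × 4.28% = 9.48484%
α = realised − required = 13.5628% − 9.48484% = +4.08%

+4.08%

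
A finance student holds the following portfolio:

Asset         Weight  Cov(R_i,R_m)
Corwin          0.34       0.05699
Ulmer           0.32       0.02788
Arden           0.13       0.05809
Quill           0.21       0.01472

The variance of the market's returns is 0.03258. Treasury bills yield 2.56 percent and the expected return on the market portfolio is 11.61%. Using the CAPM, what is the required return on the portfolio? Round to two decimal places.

13.38%

β_Corwin = 0.05699 / 0.03258 = 1.7492
β_Ulmer = 0.02788 / 0.03258 = 0.8557
β_Arden = 0.05809 / 0.03258 = 1.7830
β_Quill = 0.01472 / 0.03258 = 0.4518
β_P = Σ w_i β_i = 0.34×1.7492 + 0.32×0.8557 + 0.13×1.7830 + 0.21×0.4518 = 1.1952
MRP = 11.61% − 2.56% = 9.05%
E(R_P) = R_f + β_P × MRP = 2.56% + 1.1952 × 9.05% = 13.38%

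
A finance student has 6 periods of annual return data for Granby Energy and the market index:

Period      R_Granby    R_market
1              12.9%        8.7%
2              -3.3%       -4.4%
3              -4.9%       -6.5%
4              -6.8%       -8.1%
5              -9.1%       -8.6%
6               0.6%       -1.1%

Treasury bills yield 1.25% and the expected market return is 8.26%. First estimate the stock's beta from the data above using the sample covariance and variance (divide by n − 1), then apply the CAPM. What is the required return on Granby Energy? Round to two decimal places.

Mean R_i = (12.9 − 3.3 − 4.9 − 6.8 − 9.1 + 0.6) / 6 = -1.7667%
Mean R_m = (8.7 − 4.4 − 6.5 − 8.1 − 8.6 − 1.1) / 6 = -3.3333%
Σ(R_i − R̄_i)(R_m − R̄_m) = 255.9467  ⇒  Cov = 255.9467 / 5 = 51.1893
Σ(R_m − R̄_m)² = 211.4133  ⇒  Var(R_m) = 211.4133 / 5 = 42.2827
β = Cov / Var(R_m) = 51.1893 / 42.2827 = 1.2106
MRP = 8.26% − 1.25% = 7.01%
E(R) = R_f + β × MRP = 1.25% + 1.2106 × 7.01% = 9.74%

9.74%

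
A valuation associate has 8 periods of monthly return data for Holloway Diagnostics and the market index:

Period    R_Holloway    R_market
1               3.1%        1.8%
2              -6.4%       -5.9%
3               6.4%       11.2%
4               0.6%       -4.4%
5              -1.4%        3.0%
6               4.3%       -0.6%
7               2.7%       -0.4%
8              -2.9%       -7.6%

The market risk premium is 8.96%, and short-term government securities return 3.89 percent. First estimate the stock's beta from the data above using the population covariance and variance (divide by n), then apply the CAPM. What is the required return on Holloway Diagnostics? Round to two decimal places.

Mean R_i = (3.1 − 6.4 + 6.4 + 0.6 − 1.4 + 4.3 + 2.7 − 2.9) / 8 = 0.8000%
Mean R_m = (1.8 − 5.9 + 11.2 − 4.4 + 3.0 − 0.6 − 0.4 − 7.6) / 8 = -0.3625%
Σ(R_i − R̄_i)(R_m − R̄_m) = 128.8800  ⇒  Cov = 128.8800 / 8 = 16.1100
Σ(R_m − R̄_m)² = 249.0788  ⇒  Var(R_m) = 249.0788 / 8 = 31.1349
β = Cov / Var(R_m) = 16.1100 / 31.1349 = 0.5174
E(R) = R_f + β × MRP = 3.89% + 0.5174 × 8.96% = 8.53%

8.53%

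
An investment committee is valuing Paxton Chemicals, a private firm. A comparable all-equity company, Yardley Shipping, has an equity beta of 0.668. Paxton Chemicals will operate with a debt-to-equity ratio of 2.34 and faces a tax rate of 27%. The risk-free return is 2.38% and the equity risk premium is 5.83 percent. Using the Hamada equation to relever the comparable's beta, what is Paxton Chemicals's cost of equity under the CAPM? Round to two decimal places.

β_L = β_U × [1 + (1 − t)(D/E)] = 0.668 × [1 + (1 − 0.27) × 2.34]
    = 0.668 × [1 + 0.73 × 2.34] = 0.668 × 2.7082 = 1.8091
E(R) = R_f + β_L × MRP = 2.38% + 1.8091 × 5.83% = 12.93%

12.93%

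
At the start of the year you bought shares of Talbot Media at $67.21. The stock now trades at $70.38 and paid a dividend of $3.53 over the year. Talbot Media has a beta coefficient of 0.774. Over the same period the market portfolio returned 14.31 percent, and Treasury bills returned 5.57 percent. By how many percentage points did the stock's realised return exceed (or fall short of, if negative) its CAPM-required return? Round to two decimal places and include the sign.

Realised HPR = (P1 + D1 − P0) / P0 = (70.38 + 3.53 − 67.21) / 67.21 = 6.70 / 67.21 = 9.9688%
MRP = 14.31% − 5.57% = 8.74%
CAPM required = R_f + β·MRP = 5.57% + 0.774 × 8.74% = 12.33476%
α = realised − required = 9.9688% − 12.33476% = -2.37%

-2.37%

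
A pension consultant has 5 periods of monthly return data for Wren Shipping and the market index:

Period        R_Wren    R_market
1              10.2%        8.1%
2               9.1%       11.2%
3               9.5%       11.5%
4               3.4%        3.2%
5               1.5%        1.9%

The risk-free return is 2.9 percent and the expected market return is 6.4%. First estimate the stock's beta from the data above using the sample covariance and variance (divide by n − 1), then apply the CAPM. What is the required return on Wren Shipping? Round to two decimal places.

5.79%

Mean R_i = (10.2 + 9.1 + 9.5 + 3.4 + 1.5) / 5 = 6.7400%
Mean R_m = (8.1 + 11.2 + 11.5 + 3.2 + 1.9) / 5 = 7.1800%
Σ(R_i − R̄_i)(R_m − R̄_m) = 65.5540  ⇒  Cov = 65.5540 / 4 = 16.3885
Σ(R_m − R̄_m)² = 79.3880  ⇒  Var(R_m) = 79.3880 / 4 = 19.8470
β = Cov / Var(R_m) = 16.3885 / 19.8470 = 0.8257
MRP = 6.4% − 2.9% = 3.50%
E(R) = R_f + β × MRP = 2.9% + 0.8257 × 3.5% = 5.79%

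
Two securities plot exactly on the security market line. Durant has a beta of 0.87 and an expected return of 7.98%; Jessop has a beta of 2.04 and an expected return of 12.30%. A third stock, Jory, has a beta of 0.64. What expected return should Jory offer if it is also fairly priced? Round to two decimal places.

MRP (SML slope) = (12.30% − 7.98%) / (2.04 − 0.87) = 4.32% / 1.17 = 3.6923%
R_f (intercept) = 7.98% − 0.87 × 3.6923% = 4.7677%
E(R_Jory) = R_f + β × MRP = 4.7677% + 0.64 × 3.6923% = 7.13%

7.13%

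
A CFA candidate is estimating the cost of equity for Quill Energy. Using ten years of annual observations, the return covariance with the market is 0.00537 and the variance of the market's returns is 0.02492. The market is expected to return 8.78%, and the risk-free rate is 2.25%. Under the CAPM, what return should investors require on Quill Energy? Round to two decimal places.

β = Cov(R_i, R_m) / Var(R_m) = 0.00537 / 0.02492 = 0.2155
MRP = 8.78% − 2.25% = 6.53%
E(R) = R_f + β × MRP = 2.25% + 0.2155 × 6.53% = 3.66%

3.66%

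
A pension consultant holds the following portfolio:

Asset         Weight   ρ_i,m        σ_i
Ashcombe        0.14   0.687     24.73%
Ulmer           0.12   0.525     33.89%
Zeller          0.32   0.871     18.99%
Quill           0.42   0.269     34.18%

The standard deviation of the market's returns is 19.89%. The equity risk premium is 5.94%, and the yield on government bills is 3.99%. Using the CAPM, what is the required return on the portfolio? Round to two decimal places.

β_Ashcombe = 0.687 × 24.73% / 19.89% = 0.8542
β_Ulmer = 0.525 × 33.89% / 19.89% = 0.8945
β_Zeller = 0.871 × 18.99% / 19.89% = 0.8316
β_Quill = 0.269 × 34.18% / 19.89% = 0.4623
β_P = Σ w_i β_i = 0.14×0.8542 + 0.12×0.8945 + 0.32×0.8316 + 0.42×0.4623 = 0.6872
E(R_P) = R_f + β_P × MRP = 3.99% + 0.6872 × 5.94% = 8.07%

8.07%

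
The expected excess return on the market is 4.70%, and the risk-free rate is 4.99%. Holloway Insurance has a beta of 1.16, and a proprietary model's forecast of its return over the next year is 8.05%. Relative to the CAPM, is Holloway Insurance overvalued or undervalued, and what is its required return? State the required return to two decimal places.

Required return = R_f + β·MRP = 4.99% + 1.16 × 4.70% = 10.44%
Forecast 8.05% < required 10.44% → the stock plots below the SML → overvalued.

Overvalued; required return 10.44%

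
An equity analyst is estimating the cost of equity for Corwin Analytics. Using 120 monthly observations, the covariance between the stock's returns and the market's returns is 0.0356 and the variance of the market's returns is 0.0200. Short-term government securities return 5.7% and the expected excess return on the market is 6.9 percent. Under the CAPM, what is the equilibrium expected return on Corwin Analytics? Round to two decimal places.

β = Cov(R_i, R_m) / Var(R_m) = 0.0356 / 0.0200 = 1.7800
E(R) = R_f + β × MRP = 5.7% + 1.7800 × 6.9% = 17.98%

17.98%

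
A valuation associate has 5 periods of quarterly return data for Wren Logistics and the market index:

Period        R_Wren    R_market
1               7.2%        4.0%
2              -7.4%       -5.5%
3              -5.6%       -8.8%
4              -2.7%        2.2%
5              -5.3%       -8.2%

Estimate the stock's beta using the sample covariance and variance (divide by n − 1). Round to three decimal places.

0.780

Mean R_i = (7.2 − 7.4 − 5.6 − 2.7 − 5.3) / 5 = -2.7600%
Mean R_m = (4.0 − 5.5 − 8.8 + 2.2 − 8.2) / 5 = -3.2600%
Σ(R_i − R̄_i)(R_m − R̄_m) = 111.3120  ⇒  Cov = 111.3120 / 4 = 27.8280
Σ(R_m − R̄_m)² = 142.6320  ⇒  Var(R_m) = 142.6320 / 4 = 35.6580
β = Cov / Var(R_m) = 27.8280 / 35.6580 = 0.7804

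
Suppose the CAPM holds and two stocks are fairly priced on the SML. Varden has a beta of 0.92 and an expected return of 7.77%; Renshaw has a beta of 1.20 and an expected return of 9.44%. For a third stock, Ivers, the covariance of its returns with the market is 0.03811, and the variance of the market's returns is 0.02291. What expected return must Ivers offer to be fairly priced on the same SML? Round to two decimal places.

MRP = (9.44% − 7.77%) / (1.20 − 0.92) = 5.9643%
R_f = 7.77% − 0.92 × 5.9643% = 2.2828%
β_Ivers = Cov / Var(R_m) = 0.03811 / 0.02291 = 1.6635
E(R_Ivers) = R_f + β × MRP = 2.2828% + 1.6635 × 5.9643% = 12.20%

12.20%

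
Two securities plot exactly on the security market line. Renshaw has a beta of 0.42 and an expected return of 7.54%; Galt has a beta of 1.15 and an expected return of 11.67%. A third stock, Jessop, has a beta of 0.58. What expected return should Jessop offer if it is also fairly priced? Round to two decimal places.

MRP (SML slope) = (11.67% − 7.54%) / (1.15 − 0.42) = 4.13% / 0.73 = 5.6575%
R_f (intercept) = 7.54% − 0.42 × 5.6575% = 5.1639%
E(R_Jessop) = R_f + β × MRP = 5.1639% + 0.58 × 5.6575% = 8.45%

8.45%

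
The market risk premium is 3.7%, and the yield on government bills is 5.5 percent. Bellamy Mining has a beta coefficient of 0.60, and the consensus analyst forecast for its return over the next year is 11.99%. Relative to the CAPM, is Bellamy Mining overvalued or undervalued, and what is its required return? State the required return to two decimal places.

Required return = R_f + β·MRP = 5.5% + 0.60 × 3.7% = 7.72%
Forecast 11.99% > required 7.72% → the stock plots above the SML → undervalued.

Undervalued; required return 7.72%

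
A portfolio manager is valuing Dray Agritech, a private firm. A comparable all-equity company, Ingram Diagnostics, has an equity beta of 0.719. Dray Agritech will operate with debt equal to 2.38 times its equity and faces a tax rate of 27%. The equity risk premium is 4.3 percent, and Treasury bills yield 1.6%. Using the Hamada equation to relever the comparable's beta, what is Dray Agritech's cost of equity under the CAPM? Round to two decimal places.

10.06%

β_L = β_U × [1 + (1 − t)(D/E)] = 0.719 × [1 + (1 − 0.27) × 2.38]
    = 0.719 × [1 + 0.73 × 2.38] = 0.719 × 2.7374 = 1.9682
E(R) = R_f + β_L × MRP = 1.6% + 1.9682 × 4.3% = 10.06%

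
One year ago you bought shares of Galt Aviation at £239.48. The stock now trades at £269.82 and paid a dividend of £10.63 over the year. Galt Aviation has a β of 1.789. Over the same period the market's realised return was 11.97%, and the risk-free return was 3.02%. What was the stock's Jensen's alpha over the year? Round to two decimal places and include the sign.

-1.92%

Realised HPR = (P1 + D1 − P0) / P0 = (269.82 + 10.63 − 239.48) / 239.48 = 40.97 / 239.48 = 17.1079%
MRP = 11.97% − 3.02% = 8.95%
CAPM required = R_f + β·MRP = 3.02% + 1.789 × 8.95% = 19.03155%
α = realised − required = 17.1079% − 19.03155% = -1.92%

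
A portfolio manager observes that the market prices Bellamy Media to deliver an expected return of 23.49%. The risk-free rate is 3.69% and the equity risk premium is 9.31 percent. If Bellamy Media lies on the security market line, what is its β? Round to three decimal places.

2.127

β = (E(R) − R_f) / MRP = (23.49% − 3.69%) / 9.31% = 19.80% / 9.31% = 2.127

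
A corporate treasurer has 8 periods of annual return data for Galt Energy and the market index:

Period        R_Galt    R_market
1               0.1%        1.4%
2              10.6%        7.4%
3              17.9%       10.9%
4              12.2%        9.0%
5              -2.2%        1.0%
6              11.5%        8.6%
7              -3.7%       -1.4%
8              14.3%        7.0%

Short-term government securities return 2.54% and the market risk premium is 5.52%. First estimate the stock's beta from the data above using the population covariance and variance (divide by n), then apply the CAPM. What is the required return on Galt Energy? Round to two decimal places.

Mean R_i = (0.1 + 10.6 + 17.9 + 12.2 − 2.2 + 11.5 − 3.7 + 14.3) / 8 = 7.5875%
Mean R_m = (1.4 + 7.4 + 10.9 + 9.0 + 1.0 + 8.6 − 1.4 + 7.0) / 8 = 5.4875%
Σ(R_i − R̄_i)(R_m − R̄_m) = 252.3788  ⇒  Cov = 252.3788 / 8 = 31.5474
Σ(R_m − R̄_m)² = 141.5488  ⇒  Var(R_m) = 141.5488 / 8 = 17.6936
β = Cov / Var(R_m) = 31.5474 / 17.6936 = 1.7830
E(R) = R_f + β × MRP = 2.54% + 1.7830 × 5.52% = 12.38%

12.38%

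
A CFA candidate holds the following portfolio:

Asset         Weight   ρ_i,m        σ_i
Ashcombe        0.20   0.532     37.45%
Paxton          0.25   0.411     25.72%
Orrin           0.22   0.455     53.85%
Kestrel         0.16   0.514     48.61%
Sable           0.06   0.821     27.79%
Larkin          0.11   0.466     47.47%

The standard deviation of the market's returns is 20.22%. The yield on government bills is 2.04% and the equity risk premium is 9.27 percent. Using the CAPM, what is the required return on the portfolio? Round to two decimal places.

11.13%

β_Ashcombe = 0.532 × 37.45% / 20.22% = 0.9853
β_Paxton = 0.411 × 25.72% / 20.22% = 0.5228
β_Orrin = 0.455 × 53.85% / 20.22% = 1.2118
β_Kestrel = 0.514 × 48.61% / 20.22% = 1.2357
β_Sable = 0.821 × 27.79% / 20.22% = 1.1284
β_Larkin = 0.466 × 47.47% / 20.22% = 1.0940
β_P = Σ w_i β_i = 0.20×0.9853 + 0.25×0.5228 + 0.22×1.2118 + 0.16×1.2357 + 0.06×1.1284 + 0.11×1.0940 = 0.9801
E(R_P) = R_f + β_P × MRP = 2.04% + 0.9801 × 9.27% = 11.13%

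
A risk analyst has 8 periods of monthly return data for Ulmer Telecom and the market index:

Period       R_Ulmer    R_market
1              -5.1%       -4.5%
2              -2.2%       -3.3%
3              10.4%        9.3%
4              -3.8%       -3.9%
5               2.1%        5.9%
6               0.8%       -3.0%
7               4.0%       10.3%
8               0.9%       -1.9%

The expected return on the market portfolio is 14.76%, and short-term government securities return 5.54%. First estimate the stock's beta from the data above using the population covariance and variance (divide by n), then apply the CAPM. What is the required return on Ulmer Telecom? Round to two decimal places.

11.65%

Mean R_i = (-5.1 − 2.2 + 10.4 − 3.8 + 2.1 + 0.8 + 4.0 + 0.9) / 8 = 0.8875%
Mean R_m = (-4.5 − 3.3 + 9.3 − 3.9 + 5.9 − 3.0 + 10.3 − 1.9) / 8 = 1.1125%
Σ(R_i − R̄_i)(R_m − R̄_m) = 183.3313  ⇒  Cov = 183.3313 / 8 = 22.9164
Σ(R_m − R̄_m)² = 276.4488  ⇒  Var(R_m) = 276.4488 / 8 = 34.5561
β = Cov / Var(R_m) = 22.9164 / 34.5561 = 0.6632
MRP = 14.76% − 5.54% = 9.22%
E(R) = R_f + β × MRP = 5.54% + 0.6632 × 9.22% = 11.65%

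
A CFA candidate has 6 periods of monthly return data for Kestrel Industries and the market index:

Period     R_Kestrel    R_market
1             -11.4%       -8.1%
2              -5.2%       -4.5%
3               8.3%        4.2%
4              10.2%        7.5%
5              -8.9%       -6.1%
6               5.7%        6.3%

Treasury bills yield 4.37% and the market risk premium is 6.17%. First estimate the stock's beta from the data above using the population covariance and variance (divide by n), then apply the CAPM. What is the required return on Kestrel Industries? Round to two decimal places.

Mean R_i = (-11.4 − 5.2 + 8.3 + 10.2 − 8.9 + 5.7) / 6 = -0.2167%
Mean R_m = (-8.1 − 4.5 + 4.2 + 7.5 − 6.1 + 6.3) / 6 = -0.1167%
Σ(R_i − R̄_i)(R_m − R̄_m) = 317.1483  ⇒  Cov = 317.1483 / 6 = 52.8581
Σ(R_m − R̄_m)² = 236.5683  ⇒  Var(R_m) = 236.5683 / 6 = 39.4281
β = Cov / Var(R_m) = 52.8581 / 39.4281 = 1.3406
E(R) = R_f + β × MRP = 4.37% + 1.3406 × 6.17% = 12.64%

12.64%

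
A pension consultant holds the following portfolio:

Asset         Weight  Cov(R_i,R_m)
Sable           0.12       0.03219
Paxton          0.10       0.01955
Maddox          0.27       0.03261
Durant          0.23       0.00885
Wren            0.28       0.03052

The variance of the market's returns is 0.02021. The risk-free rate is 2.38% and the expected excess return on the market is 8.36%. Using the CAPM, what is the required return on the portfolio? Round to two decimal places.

β_Sable = 0.03219 / 0.02021 = 1.5928
β_Paxton = 0.01955 / 0.02021 = 0.9673
β_Maddox = 0.03261 / 0.02021 = 1.6136
β_Durant = 0.00885 / 0.02021 = 0.4379
β_Wren = 0.03052 / 0.02021 = 1.5101
β_P = Σ w_i β_i = 0.12×1.5928 + 0.10×0.9673 + 0.27×1.6136 + 0.23×0.4379 + 0.28×1.5101 = 1.2471
E(R_P) = R_f + β_P × MRP = 2.38% + 1.2471 × 8.36% = 12.81%

12.81%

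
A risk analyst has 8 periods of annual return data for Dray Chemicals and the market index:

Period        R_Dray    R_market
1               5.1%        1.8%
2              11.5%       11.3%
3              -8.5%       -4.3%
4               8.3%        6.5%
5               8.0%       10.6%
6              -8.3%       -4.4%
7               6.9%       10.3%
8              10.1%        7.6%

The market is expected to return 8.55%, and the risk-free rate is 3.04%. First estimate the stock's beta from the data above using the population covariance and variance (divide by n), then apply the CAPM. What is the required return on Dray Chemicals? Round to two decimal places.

Mean R_i = (5.1 + 11.5 − 8.5 + 8.3 + 8.0 − 8.3 + 6.9 + 10.1) / 8 = 4.1375%
Mean R_m = (1.8 + 11.3 − 4.3 + 6.5 + 10.6 − 4.4 + 10.3 + 7.6) / 8 = 4.9250%
Σ(R_i − R̄_i)(R_m − R̄_m) = 335.7625  ⇒  Cov = 335.7625 / 8 = 41.9703
Σ(R_m − R̄_m)² = 293.1950  ⇒  Var(R_m) = 293.1950 / 8 = 36.6494
β = Cov / Var(R_m) = 41.9703 / 36.6494 = 1.1452
MRP = 8.55% − 3.04% = 5.51%
E(R) = R_f + β × MRP = 3.04% + 1.1452 × 5.51% = 9.35%

9.35%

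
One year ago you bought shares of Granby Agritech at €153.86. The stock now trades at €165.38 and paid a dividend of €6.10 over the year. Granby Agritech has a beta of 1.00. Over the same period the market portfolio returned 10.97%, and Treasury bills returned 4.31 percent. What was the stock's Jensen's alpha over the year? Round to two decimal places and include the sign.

+0.48%

Realised HPR = (P1 + D1 − P0) / P0 = (165.38 + 6.10 − 153.86) / 153.86 = 17.62 / 153.86 = 11.4520%
MRP = 10.97% − 4.31% = 6.66%
CAPM required = R_f + β·MRP = 4.31% + 1.00 × 6.66% = 10.9700%
α = realised − required = 11.4520% − 10.9700% = +0.48%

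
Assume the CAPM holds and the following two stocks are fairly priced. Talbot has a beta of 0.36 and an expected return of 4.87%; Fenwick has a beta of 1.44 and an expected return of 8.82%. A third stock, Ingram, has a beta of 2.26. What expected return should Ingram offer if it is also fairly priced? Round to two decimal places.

11.82%

MRP (SML slope) = (8.82% − 4.87%) / (1.44 − 0.36) = 3.95% / 1.08 = 3.6574%
R_f (intercept) = 4.87% − 0.36 × 3.6574% = 3.5533%
E(R_Ingram) = R_f + β × MRP = 3.5533% + 2.26 × 3.6574% = 11.82%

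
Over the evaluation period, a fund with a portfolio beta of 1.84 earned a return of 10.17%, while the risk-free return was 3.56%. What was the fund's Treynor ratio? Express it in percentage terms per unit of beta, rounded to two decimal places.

Treynor = (R_P − R_f) / β_P = (10.17% − 3.56%) / 1.8400 = 6.61% / 1.8400 = 3.59%

3.59%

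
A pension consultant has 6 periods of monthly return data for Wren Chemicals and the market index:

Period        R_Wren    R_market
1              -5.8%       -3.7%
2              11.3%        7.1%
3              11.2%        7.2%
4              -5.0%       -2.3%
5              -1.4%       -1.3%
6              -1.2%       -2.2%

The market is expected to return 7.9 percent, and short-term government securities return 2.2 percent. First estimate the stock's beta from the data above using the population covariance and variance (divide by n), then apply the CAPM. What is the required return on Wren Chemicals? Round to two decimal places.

10.99%

Mean R_i = (-5.8 + 11.3 + 11.2 − 5.0 − 1.4 − 1.2) / 6 = 1.5167%
Mean R_m = (-3.7 + 7.1 + 7.2 − 2.3 − 1.3 − 2.2) / 6 = 0.8000%
Σ(R_i − R̄_i)(R_m − R̄_m) = 191.0100  ⇒  Cov = 191.0100 / 6 = 31.8350
Σ(R_m − R̄_m)² = 123.9200  ⇒  Var(R_m) = 123.9200 / 6 = 20.6533
β = Cov / Var(R_m) = 31.8350 / 20.6533 = 1.5414
MRP = 7.9% − 2.2% = 5.70%
E(R) = R_f + β × MRP = 2.2% + 1.5414 × 5.7% = 10.99%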